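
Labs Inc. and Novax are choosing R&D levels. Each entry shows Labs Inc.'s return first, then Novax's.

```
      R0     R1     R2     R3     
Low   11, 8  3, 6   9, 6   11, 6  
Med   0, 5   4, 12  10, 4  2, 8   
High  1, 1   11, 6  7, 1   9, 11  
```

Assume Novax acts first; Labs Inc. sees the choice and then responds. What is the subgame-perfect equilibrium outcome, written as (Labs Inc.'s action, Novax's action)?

Backward induction with Novax moving first.
- R0 → Labs Inc. plays Low (best of 11, 0, 1); Novax gets 8.
- R1 → Labs Inc. plays High (best of 3, 4, 11); Novax gets 6.
- R2 → Labs Inc. plays Med (best of 9, 10, 7); Novax gets 4.
- R3 → Labs Inc. plays Low (best of 11, 2, 9); Novax gets 6.
Maximizing over 8, 6, 4, 6, Novax chooses R0. Subgame-perfect outcome: (Low, R0) with payoffs (11, 8).

(Low, R0)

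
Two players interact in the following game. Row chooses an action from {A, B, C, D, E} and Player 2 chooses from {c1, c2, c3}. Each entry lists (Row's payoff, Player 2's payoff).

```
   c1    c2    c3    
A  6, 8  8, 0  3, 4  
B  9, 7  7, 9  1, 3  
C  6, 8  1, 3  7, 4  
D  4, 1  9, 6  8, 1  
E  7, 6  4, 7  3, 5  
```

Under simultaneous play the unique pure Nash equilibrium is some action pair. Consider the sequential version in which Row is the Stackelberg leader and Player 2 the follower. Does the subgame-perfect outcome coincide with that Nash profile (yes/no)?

Solve by backward induction (Row leads).
- A: Player 2 compares 8, 0, 4 and picks c1; Row would get 6.
- B: Player 2 compares 7, 9, 3 and picks c2; Row would get 7.
- C: Player 2 compares 8, 3, 4 and picks c1; Row would get 6.
- D: Player 2 compares 1, 6, 1 and picks c2; Row would get 9.
- E: Player 2 compares 6, 7, 5 and picks c2; Row would get 4.
Maximizing over 6, 7, 6, 9, 4, Row chooses D. Subgame-perfect outcome: (D, c2) with payoffs (9, 6).
Under simultaneous play:
Row's best replies: c1→B; c2→D; c3→D.
Player 2's best replies: A→c1; B→c2; C→c1; D→c2; E→c2.
Only (D, c2) has each player best-responding; Nash payoffs (9, 6).
Sequential outcome (D, c2) coincides with the Nash profile (D, c2).

yes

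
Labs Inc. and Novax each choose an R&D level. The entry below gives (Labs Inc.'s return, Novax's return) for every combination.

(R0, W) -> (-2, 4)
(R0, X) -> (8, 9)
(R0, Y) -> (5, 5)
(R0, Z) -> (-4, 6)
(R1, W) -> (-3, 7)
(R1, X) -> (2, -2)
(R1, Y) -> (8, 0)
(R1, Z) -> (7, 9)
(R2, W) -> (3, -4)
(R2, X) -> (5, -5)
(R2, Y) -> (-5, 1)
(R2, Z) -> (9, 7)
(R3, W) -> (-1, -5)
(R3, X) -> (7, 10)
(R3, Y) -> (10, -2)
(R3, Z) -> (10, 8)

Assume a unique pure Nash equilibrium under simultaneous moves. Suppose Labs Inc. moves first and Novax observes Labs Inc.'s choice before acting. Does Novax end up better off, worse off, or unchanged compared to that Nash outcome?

worse off

Backward induction with Labs Inc. moving first.
- R0: Novax compares 4, 9, 5, 6 and picks X; Labs Inc. would get 8.
- R1: Novax compares 7, -2, 0, 9 and picks Z; Labs Inc. would get 7.
- R2: Novax compares -4, -5, 1, 7 and picks Z; Labs Inc. would get 9.
- R3: Novax compares -5, 10, -2, 8 and picks X; Labs Inc. would get 7.
Labs Inc.'s induced payoffs are 8, 7, 9, 7, so Labs Inc. commits to R2. Subgame-perfect outcome: (R2, Z) with payoffs (9, 7).
For the simultaneous game, intersect best replies.
Labs Inc.'s best replies: W→R2; X→R0; Y→R3; Z→R3.
Novax's best replies: R0→X; R1→Z; R2→Z; R3→X.
The unique mutual best reply is (R0, X), giving (8, 9).
Novax earns 7 sequentially versus 9 at the Nash outcome: worse off.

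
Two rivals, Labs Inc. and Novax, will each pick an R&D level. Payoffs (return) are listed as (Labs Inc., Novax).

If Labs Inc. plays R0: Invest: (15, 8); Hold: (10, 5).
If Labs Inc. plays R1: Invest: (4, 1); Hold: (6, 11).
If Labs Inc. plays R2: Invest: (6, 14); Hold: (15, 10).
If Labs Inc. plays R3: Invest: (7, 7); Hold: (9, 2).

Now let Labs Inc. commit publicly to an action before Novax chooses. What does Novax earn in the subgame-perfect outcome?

8

Novax best-responds to each possible Labs Inc. move:
- R0: BR = Invest, leader payoff 15.
- R1: BR = Hold, leader payoff 6.
- R2: BR = Invest, leader payoff 6.
- R3: BR = Invest, leader payoff 7.
Among 15, 6, 6, 7, the best is 15 at R0. Subgame-perfect outcome: (R0, Invest) with payoffs (15, 8).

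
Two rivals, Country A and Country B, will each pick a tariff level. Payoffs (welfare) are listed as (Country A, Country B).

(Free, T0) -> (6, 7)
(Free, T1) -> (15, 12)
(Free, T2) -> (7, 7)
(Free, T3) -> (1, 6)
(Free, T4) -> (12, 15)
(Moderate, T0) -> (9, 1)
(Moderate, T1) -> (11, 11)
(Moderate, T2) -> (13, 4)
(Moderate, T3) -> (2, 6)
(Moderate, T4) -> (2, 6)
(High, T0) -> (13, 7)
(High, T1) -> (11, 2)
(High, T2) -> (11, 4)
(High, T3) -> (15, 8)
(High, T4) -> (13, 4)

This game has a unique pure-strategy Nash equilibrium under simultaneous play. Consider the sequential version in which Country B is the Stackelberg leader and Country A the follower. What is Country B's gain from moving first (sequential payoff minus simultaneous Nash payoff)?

4

Work backward from Country A's decision.
- T0 → Country A plays High (best of 6, 9, 13); Country B gets 7.
- T1 → Country A plays Free (best of 15, 11, 11); Country B gets 12.
- T2 → Country A plays Moderate (best of 7, 13, 11); Country B gets 4.
- T3 → Country A plays High (best of 1, 2, 15); Country B gets 8.
- T4 → Country A plays High (best of 12, 2, 13); Country B gets 4.
Among 7, 12, 4, 8, 4, the best is 12 at T1. Subgame-perfect outcome: (Free, T1) with payoffs (15, 12).
For the simultaneous game, intersect best replies.
Country A's best replies: T0→High; T1→Free; T2→Moderate; T3→High; T4→High.
Country B's best replies: Free→T4; Moderate→T1; High→T3.
The unique mutual best reply is (High, T3), giving (15, 8).
Country B's commitment gain: 12 − 8 = 4.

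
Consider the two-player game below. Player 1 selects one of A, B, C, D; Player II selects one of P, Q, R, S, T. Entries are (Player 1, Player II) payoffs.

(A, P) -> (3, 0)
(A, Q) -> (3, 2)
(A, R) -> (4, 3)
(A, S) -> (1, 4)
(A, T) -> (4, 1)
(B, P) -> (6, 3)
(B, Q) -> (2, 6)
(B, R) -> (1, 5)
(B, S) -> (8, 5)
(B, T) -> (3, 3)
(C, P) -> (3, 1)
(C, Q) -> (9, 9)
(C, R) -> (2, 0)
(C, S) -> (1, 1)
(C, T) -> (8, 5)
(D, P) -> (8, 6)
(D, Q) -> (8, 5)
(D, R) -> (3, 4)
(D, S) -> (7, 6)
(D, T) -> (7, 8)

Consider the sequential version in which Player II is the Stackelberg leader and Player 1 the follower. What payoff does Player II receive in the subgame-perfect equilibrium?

Solve by backward induction (Player II leads).
- P: BR = D, leader payoff 6.
- Q: BR = C, leader payoff 9.
- R: BR = A, leader payoff 3.
- S: BR = B, leader payoff 5.
- T: BR = C, leader payoff 5.
Maximizing over 6, 9, 3, 5, 5, Player II chooses Q. Subgame-perfect outcome: (C, Q) with payoffs (9, 9).

9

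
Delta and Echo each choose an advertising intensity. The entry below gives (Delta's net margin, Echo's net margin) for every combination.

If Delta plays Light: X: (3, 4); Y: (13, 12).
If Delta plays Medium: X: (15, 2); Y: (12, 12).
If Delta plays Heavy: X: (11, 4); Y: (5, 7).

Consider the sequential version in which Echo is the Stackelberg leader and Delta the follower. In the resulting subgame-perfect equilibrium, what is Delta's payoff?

13

Work backward from Delta's decision.
- X: BR = Medium, leader payoff 2.
- Y: BR = Light, leader payoff 12.
Among 2, 12, the best is 12 at Y. Subgame-perfect outcome: (Light, Y) with payoffs (13, 12).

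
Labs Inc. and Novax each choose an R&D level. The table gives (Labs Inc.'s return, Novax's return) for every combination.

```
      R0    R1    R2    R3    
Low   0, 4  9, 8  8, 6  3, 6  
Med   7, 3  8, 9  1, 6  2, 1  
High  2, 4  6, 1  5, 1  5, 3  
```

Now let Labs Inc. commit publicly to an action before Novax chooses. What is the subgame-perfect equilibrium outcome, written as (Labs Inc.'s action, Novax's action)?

Solve by backward induction (Labs Inc. leads).
- Low: Novax compares 4, 8, 6, 6 and picks R1; Labs Inc. would get 9.
- Med: Novax compares 3, 9, 6, 1 and picks R1; Labs Inc. would get 8.
- High: Novax compares 4, 1, 1, 3 and picks R0; Labs Inc. would get 2.
Maximizing over 9, 8, 2, Labs Inc. chooses Low. Subgame-perfect outcome: (Low, R1) with payoffs (9, 8).

(Low, R1)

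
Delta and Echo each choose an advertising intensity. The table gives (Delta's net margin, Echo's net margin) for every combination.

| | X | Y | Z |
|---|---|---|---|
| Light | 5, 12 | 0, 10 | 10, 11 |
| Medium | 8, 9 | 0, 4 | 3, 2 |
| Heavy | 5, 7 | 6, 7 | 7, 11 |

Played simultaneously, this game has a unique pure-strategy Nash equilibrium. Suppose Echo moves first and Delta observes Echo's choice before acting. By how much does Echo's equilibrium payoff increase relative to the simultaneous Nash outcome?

Backward induction with Echo moving first.
- X → Delta plays Medium (best of 5, 8, 5); Echo gets 9.
- Y → Delta plays Heavy (best of 0, 0, 6); Echo gets 7.
- Z → Delta plays Light (best of 10, 3, 7); Echo gets 11.
Echo's induced payoffs are 9, 7, 11, so Echo commits to Z. Subgame-perfect outcome: (Light, Z) with payoffs (10, 11).
For the simultaneous game, intersect best replies.
Delta's best replies: X→Medium; Y→Heavy; Z→Light.
Echo's best replies: Light→X; Medium→X; Heavy→Z.
The unique mutual best reply is (Medium, X), giving (8, 9).
Echo's commitment gain: 11 − 9 = 2.

2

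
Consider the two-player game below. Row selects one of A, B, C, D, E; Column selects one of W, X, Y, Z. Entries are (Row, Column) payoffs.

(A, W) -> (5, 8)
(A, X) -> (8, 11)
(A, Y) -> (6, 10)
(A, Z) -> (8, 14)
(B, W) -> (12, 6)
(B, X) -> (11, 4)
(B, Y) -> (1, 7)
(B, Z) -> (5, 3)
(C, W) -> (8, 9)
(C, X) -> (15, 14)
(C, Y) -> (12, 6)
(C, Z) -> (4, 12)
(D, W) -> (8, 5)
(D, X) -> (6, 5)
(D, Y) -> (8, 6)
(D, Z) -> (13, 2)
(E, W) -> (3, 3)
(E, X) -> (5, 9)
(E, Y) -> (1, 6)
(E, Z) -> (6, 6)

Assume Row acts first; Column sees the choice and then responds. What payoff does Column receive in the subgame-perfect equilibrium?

14

Work backward from Column's decision.
- A → Column plays Z (best of 8, 11, 10, 14); Row gets 8.
- B → Column plays Y (best of 6, 4, 7, 3); Row gets 1.
- C → Column plays X (best of 9, 14, 6, 12); Row gets 15.
- D → Column plays Y (best of 5, 5, 6, 2); Row gets 8.
- E → Column plays X (best of 3, 9, 6, 6); Row gets 5.
Among 8, 1, 15, 8, 5, the best is 15 at C. Subgame-perfect outcome: (C, X) with payoffs (15, 14).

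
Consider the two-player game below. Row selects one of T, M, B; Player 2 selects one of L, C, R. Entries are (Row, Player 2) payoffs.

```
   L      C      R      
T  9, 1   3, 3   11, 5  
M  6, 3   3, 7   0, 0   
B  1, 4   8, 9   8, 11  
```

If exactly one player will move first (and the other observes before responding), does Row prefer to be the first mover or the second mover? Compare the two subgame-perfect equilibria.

If Row leads: Player 2's best replies are T→R, M→C, B→R; Row's induced payoffs 11, 3, 8; outcome (T, R), payoffs (11, 5).
If Player 2 leads: Row's best replies are L→T, C→B, R→T; Player 2's induced payoffs 1, 9, 5; outcome (B, C), payoffs (8, 9).
Row gets 11 moving first and 8 moving second, so Row prefers to move first.

first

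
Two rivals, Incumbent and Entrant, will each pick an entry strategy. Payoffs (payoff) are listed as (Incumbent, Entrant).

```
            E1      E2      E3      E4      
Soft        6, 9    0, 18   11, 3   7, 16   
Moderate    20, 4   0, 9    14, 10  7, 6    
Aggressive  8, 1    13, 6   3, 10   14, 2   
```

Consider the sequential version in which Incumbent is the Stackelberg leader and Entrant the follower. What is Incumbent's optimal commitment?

Backward induction with Incumbent moving first.
- Soft: Entrant compares 9, 18, 3, 16 and picks E2; Incumbent would get 0.
- Moderate: Entrant compares 4, 9, 10, 6 and picks E3; Incumbent would get 14.
- Aggressive: Entrant compares 1, 6, 10, 2 and picks E3; Incumbent would get 3.
Incumbent's induced payoffs are 0, 14, 3, so Incumbent commits to Moderate. Subgame-perfect outcome: (Moderate, E3) with payoffs (14, 10).

Moderate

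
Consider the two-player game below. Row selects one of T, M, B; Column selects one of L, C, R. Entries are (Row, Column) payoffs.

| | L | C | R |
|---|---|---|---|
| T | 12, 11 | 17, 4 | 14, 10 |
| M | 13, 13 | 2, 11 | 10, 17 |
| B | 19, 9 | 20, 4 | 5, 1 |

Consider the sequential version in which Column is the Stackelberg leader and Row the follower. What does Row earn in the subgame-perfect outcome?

Solve by backward induction (Column leads).
- L: BR = B, leader payoff 9.
- C: BR = B, leader payoff 4.
- R: BR = T, leader payoff 10.
Maximizing over 9, 4, 10, Column chooses R. Subgame-perfect outcome: (T, R) with payoffs (14, 10).

14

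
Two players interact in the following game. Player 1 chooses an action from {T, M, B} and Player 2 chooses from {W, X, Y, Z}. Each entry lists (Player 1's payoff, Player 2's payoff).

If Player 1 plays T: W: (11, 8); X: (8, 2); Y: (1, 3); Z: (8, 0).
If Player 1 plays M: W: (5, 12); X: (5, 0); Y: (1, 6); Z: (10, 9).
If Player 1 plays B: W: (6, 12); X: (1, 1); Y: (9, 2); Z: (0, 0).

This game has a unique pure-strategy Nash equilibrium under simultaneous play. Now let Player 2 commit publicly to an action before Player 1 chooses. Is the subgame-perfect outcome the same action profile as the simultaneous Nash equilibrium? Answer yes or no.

no

Solve by backward induction (Player 2 leads).
- W: Player 1 compares 11, 5, 6 and picks T; Player 2 would get 8.
- X: Player 1 compares 8, 5, 1 and picks T; Player 2 would get 2.
- Y: Player 1 compares 1, 1, 9 and picks B; Player 2 would get 2.
- Z: Player 1 compares 8, 10, 0 and picks M; Player 2 would get 9.
Maximizing over 8, 2, 2, 9, Player 2 chooses Z. Subgame-perfect outcome: (M, Z) with payoffs (10, 9).
Under simultaneous play:
Player 1's best replies: W→T; X→T; Y→B; Z→M.
Player 2's best replies: T→W; M→W; B→W.
The unique mutual best reply is (T, W), giving (11, 8).
Sequential outcome (M, Z) differs from the Nash profile (T, W).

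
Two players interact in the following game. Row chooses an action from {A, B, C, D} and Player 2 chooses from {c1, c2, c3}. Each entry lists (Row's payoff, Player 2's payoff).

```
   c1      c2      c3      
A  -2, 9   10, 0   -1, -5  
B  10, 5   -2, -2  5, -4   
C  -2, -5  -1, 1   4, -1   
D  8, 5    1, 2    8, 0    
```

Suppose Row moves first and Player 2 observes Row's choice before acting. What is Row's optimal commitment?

Solve by backward induction (Row leads).
- A: BR = c1, leader payoff -2.
- B: BR = c1, leader payoff 10.
- C: BR = c2, leader payoff -1.
- D: BR = c1, leader payoff 8.
Among -2, 10, -1, 8, the best is 10 at B. Subgame-perfect outcome: (B, c1) with payoffs (10, 5).

B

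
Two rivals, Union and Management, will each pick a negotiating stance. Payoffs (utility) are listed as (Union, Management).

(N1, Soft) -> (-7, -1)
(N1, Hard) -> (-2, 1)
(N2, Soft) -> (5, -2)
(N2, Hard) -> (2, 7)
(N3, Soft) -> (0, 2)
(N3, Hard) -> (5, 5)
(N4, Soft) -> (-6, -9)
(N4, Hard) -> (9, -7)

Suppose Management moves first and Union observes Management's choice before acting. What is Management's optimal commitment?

Soft

Solve by backward induction (Management leads).
- Soft: BR = N2, leader payoff -2.
- Hard: BR = N4, leader payoff -7.
Management's induced payoffs are -2, -7, so Management commits to Soft. Subgame-perfect outcome: (N2, Soft) with payoffs (5, -2).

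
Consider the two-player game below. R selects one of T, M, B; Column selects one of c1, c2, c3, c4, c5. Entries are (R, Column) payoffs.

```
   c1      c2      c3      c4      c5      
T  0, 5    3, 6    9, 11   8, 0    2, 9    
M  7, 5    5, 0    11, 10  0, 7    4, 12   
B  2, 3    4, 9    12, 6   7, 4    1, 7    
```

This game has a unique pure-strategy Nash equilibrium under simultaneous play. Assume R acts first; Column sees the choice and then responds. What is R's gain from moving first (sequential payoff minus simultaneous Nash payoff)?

5

Column best-responds to each possible R move:
- T: BR = c3, leader payoff 9.
- M: BR = c5, leader payoff 4.
- B: BR = c2, leader payoff 4.
Maximizing over 9, 4, 4, R chooses T. Subgame-perfect outcome: (T, c3) with payoffs (9, 11).
Now find the simultaneous Nash equilibrium.
R's best replies: c1→M; c2→M; c3→B; c4→T; c5→M.
Column's best replies: T→c3; M→c5; B→c2.
Only (M, c5) has each player best-responding; Nash payoffs (4, 12).
R's commitment gain: 9 − 4 = 5.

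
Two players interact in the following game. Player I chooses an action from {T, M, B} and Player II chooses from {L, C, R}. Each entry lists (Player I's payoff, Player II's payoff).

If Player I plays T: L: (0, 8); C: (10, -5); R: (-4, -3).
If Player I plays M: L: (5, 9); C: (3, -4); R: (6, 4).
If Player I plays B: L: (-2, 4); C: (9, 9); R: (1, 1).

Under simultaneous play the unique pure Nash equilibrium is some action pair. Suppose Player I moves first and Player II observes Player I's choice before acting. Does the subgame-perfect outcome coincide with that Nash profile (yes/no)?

Solve by backward induction (Player I leads).
- T: BR = L, leader payoff 0.
- M: BR = L, leader payoff 5.
- B: BR = C, leader payoff 9.
Among 0, 5, 9, the best is 9 at B. Subgame-perfect outcome: (B, C) with payoffs (9, 9).
For the simultaneous game, intersect best replies.
Player I's best replies: L→M; C→T; R→M.
Player II's best replies: T→L; M→L; B→C.
The unique mutual best reply is (M, L), giving (5, 9).
Sequential outcome (B, C) differs from the Nash profile (M, L).

no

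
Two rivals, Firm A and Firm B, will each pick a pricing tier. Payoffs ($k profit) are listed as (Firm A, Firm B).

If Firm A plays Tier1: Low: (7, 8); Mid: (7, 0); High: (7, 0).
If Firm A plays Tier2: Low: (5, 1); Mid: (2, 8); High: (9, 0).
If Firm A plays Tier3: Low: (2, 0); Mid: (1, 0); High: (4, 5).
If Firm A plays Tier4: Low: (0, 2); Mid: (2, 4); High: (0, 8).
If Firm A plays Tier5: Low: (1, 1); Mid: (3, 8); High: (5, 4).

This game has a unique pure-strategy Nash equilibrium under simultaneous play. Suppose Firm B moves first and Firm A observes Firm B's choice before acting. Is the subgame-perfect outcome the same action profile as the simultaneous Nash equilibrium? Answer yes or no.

Backward induction with Firm B moving first.
- Low: BR = Tier1, leader payoff 8.
- Mid: BR = Tier1, leader payoff 0.
- High: BR = Tier2, leader payoff 0.
Firm B's induced payoffs are 8, 0, 0, so Firm B commits to Low. Subgame-perfect outcome: (Tier1, Low) with payoffs (7, 8).
Now find the simultaneous Nash equilibrium.
Firm A's best replies: Low→Tier1; Mid→Tier1; High→Tier2.
Firm B's best replies: Tier1→Low; Tier2→Mid; Tier3→High; Tier4→High; Tier5→Mid.
Only (Tier1, Low) has each player best-responding; Nash payoffs (7, 8).
Sequential outcome (Tier1, Low) coincides with the Nash profile (Tier1, Low).

yes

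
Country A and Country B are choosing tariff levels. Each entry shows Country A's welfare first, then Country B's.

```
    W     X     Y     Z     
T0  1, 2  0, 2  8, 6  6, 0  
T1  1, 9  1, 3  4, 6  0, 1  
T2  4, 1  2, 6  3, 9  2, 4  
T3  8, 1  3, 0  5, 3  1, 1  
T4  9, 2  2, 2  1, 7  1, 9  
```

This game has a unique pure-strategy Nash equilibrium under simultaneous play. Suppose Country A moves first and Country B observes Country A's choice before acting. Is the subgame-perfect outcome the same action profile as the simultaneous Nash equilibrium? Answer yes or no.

yes

Backward induction with Country A moving first.
- T0: Country B compares 2, 2, 6, 0 and picks Y; Country A would get 8.
- T1: Country B compares 9, 3, 6, 1 and picks W; Country A would get 1.
- T2: Country B compares 1, 6, 9, 4 and picks Y; Country A would get 3.
- T3: Country B compares 1, 0, 3, 1 and picks Y; Country A would get 5.
- T4: Country B compares 2, 2, 7, 9 and picks Z; Country A would get 1.
Among 8, 1, 3, 5, 1, the best is 8 at T0. Subgame-perfect outcome: (T0, Y) with payoffs (8, 6).
For the simultaneous game, intersect best replies.
Country A's best replies: W→T4; X→T3; Y→T0; Z→T0.
Country B's best replies: T0→Y; T1→W; T2→Y; T3→Y; T4→Z.
The unique mutual best reply is (T0, Y), giving (8, 6).
Sequential outcome (T0, Y) coincides with the Nash profile (T0, Y).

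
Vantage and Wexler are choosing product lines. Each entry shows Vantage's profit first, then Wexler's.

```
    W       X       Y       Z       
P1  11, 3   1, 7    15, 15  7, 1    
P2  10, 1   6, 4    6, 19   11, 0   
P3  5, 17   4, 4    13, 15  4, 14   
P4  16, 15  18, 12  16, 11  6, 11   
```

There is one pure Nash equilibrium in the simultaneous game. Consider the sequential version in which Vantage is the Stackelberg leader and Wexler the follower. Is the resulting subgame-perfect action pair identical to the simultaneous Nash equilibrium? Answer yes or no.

Wexler best-responds to each possible Vantage move:
- P1: Wexler compares 3, 7, 15, 1 and picks Y; Vantage would get 15.
- P2: Wexler compares 1, 4, 19, 0 and picks Y; Vantage would get 6.
- P3: Wexler compares 17, 4, 15, 14 and picks W; Vantage would get 5.
- P4: Wexler compares 15, 12, 11, 11 and picks W; Vantage would get 16.
Among 15, 6, 5, 16, the best is 16 at P4. Subgame-perfect outcome: (P4, W) with payoffs (16, 15).
Now find the simultaneous Nash equilibrium.
Vantage's best replies: W→P4; X→P4; Y→P4; Z→P2.
Wexler's best replies: P1→Y; P2→Y; P3→W; P4→W.
Only (P4, W) has each player best-responding; Nash payoffs (16, 15).
Sequential outcome (P4, W) coincides with the Nash profile (P4, W).

yes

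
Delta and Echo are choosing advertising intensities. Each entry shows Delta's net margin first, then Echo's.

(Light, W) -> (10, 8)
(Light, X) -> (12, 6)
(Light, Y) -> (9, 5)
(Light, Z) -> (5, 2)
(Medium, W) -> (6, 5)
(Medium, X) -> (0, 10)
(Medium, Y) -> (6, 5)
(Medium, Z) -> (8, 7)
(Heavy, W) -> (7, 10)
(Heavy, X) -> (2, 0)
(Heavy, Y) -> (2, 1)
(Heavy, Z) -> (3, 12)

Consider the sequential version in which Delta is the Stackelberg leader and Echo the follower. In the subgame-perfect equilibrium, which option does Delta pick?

Light

Echo best-responds to each possible Delta move:
- Light → Echo plays W (best of 8, 6, 5, 2); Delta gets 10.
- Medium → Echo plays X (best of 5, 10, 5, 7); Delta gets 0.
- Heavy → Echo plays Z (best of 10, 0, 1, 12); Delta gets 3.
Maximizing over 10, 0, 3, Delta chooses Light. Subgame-perfect outcome: (Light, W) with payoffs (10, 8).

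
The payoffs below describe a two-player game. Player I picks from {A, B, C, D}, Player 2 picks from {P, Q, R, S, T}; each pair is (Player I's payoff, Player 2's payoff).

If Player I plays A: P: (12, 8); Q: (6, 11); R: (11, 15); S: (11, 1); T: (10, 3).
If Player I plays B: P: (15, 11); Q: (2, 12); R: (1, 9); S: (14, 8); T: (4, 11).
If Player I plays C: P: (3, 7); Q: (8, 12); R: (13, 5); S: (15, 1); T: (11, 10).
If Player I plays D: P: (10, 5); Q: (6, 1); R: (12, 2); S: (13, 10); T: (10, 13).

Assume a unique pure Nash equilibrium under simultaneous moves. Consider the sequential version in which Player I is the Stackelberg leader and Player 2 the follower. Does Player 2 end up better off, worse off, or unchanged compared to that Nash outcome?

Player 2 best-responds to each possible Player I move:
- A: BR = R, leader payoff 11.
- B: BR = Q, leader payoff 2.
- C: BR = Q, leader payoff 8.
- D: BR = T, leader payoff 10.
Maximizing over 11, 2, 8, 10, Player I chooses A. Subgame-perfect outcome: (A, R) with payoffs (11, 15).
Now find the simultaneous Nash equilibrium.
Player I's best replies: P→B; Q→C; R→C; S→C; T→C.
Player 2's best replies: A→R; B→Q; C→Q; D→T.
The unique mutual best reply is (C, Q), giving (8, 12).
Player 2 earns 15 sequentially versus 12 at the Nash outcome: better off.

better off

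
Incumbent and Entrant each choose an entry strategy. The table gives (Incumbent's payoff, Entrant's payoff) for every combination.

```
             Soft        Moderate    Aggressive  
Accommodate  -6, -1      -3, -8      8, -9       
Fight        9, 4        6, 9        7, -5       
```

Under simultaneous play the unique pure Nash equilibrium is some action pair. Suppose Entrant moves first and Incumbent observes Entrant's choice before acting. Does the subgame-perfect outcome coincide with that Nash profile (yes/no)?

yes

Backward induction with Entrant moving first.
- Soft: BR = Fight, leader payoff 4.
- Moderate: BR = Fight, leader payoff 9.
- Aggressive: BR = Accommodate, leader payoff -9.
Among 4, 9, -9, the best is 9 at Moderate. Subgame-perfect outcome: (Fight, Moderate) with payoffs (6, 9).
For the simultaneous game, intersect best replies.
Incumbent's best replies: Soft→Fight; Moderate→Fight; Aggressive→Accommodate.
Entrant's best replies: Accommodate→Soft; Fight→Moderate.
Only (Fight, Moderate) has each player best-responding; Nash payoffs (6, 9).
Sequential outcome (Fight, Moderate) coincides with the Nash profile (Fight, Moderate).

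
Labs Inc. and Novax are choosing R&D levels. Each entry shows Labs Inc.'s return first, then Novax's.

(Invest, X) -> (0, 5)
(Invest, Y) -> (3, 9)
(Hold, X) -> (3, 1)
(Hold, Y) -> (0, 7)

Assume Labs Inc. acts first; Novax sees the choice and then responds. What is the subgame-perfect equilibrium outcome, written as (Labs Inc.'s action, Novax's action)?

Solve by backward induction (Labs Inc. leads).
- Invest: BR = Y, leader payoff 3.
- Hold: BR = Y, leader payoff 0.
Among 3, 0, the best is 3 at Invest. Subgame-perfect outcome: (Invest, Y) with payoffs (3, 9).

(Invest, Y)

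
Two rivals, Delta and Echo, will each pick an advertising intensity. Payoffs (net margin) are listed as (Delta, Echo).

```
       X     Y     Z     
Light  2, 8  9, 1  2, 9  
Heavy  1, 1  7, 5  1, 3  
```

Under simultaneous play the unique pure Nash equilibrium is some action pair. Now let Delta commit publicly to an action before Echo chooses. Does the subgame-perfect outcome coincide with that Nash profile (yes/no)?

Echo best-responds to each possible Delta move:
- Light: BR = Z, leader payoff 2.
- Heavy: BR = Y, leader payoff 7.
Maximizing over 2, 7, Delta chooses Heavy. Subgame-perfect outcome: (Heavy, Y) with payoffs (7, 5).
Now find the simultaneous Nash equilibrium.
Delta's best replies: X→Light; Y→Light; Z→Light.
Echo's best replies: Light→Z; Heavy→Y.
The unique mutual best reply is (Light, Z), giving (2, 9).
Sequential outcome (Heavy, Y) differs from the Nash profile (Light, Z).

no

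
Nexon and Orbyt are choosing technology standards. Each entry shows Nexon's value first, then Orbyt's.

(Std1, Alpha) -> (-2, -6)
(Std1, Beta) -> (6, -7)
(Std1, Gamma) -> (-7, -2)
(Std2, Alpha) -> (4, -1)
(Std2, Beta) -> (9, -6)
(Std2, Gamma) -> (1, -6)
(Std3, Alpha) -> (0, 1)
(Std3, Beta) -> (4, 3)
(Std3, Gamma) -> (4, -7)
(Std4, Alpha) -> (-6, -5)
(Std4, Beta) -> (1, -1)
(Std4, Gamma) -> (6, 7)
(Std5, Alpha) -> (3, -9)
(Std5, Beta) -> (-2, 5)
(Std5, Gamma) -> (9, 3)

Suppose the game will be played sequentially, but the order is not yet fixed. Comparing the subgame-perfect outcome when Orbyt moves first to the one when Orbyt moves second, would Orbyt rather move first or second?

second

If Nexon leads: Orbyt's best replies are Std1→Gamma, Std2→Alpha, Std3→Beta, Std4→Gamma, Std5→Beta; Nexon's induced payoffs -7, 4, 4, 6, -2; outcome (Std4, Gamma), payoffs (6, 7).
If Orbyt leads: Nexon's best replies are Alpha→Std2, Beta→Std2, Gamma→Std5; Orbyt's induced payoffs -1, -6, 3; outcome (Std5, Gamma), payoffs (9, 3).
Orbyt gets 3 moving first and 7 moving second, so Orbyt prefers to move second.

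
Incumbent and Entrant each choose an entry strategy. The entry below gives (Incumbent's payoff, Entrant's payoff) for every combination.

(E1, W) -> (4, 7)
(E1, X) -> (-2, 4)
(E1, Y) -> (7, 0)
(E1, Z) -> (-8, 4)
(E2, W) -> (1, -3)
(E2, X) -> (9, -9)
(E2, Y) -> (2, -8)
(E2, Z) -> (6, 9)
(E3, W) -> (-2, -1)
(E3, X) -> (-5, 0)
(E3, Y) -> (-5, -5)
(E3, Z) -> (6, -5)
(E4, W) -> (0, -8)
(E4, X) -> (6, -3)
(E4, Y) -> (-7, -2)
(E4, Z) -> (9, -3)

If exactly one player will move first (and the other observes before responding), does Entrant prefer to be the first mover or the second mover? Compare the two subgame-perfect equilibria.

second

If Incumbent leads: Entrant's best replies are E1→W, E2→Z, E3→X, E4→Y; Incumbent's induced payoffs 4, 6, -5, -7; outcome (E2, Z), payoffs (6, 9).
If Entrant leads: Incumbent's best replies are W→E1, X→E2, Y→E1, Z→E4; Entrant's induced payoffs 7, -9, 0, -3; outcome (E1, W), payoffs (4, 7).
Entrant gets 7 moving first and 9 moving second, so Entrant prefers to move second.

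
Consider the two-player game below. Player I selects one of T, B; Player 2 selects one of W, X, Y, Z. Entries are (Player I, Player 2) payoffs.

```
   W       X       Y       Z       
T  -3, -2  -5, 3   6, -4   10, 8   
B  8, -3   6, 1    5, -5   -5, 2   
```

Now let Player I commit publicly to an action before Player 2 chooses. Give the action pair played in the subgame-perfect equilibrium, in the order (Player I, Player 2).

Solve by backward induction (Player I leads).
- T: BR = Z, leader payoff 10.
- B: BR = Z, leader payoff -5.
Player I's induced payoffs are 10, -5, so Player I commits to T. Subgame-perfect outcome: (T, Z) with payoffs (10, 8).

(T, Z)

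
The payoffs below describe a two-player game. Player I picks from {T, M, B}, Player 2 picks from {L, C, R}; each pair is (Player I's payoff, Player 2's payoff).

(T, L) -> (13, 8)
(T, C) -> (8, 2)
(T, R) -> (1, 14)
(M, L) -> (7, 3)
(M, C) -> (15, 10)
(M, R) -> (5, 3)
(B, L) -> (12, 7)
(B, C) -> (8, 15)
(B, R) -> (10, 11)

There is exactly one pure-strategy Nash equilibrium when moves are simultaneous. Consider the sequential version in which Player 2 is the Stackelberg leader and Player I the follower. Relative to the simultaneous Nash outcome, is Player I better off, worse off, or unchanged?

worse off

Backward induction with Player 2 moving first.
- L: BR = T, leader payoff 8.
- C: BR = M, leader payoff 10.
- R: BR = B, leader payoff 11.
Player 2's induced payoffs are 8, 10, 11, so Player 2 commits to R. Subgame-perfect outcome: (B, R) with payoffs (10, 11).
Under simultaneous play:
Player I's best replies: L→T; C→M; R→B.
Player 2's best replies: T→R; M→C; B→C.
The unique mutual best reply is (M, C), giving (15, 10).
Player I earns 10 sequentially versus 15 at the Nash outcome: worse off.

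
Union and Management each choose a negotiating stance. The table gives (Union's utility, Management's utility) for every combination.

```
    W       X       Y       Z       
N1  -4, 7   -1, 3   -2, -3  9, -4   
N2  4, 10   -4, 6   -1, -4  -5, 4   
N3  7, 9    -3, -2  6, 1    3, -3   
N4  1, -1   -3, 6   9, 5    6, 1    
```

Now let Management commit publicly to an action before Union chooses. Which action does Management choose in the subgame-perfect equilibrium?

W

Work backward from Union's decision.
- W: Union compares -4, 4, 7, 1 and picks N3; Management would get 9.
- X: Union compares -1, -4, -3, -3 and picks N1; Management would get 3.
- Y: Union compares -2, -1, 6, 9 and picks N4; Management would get 5.
- Z: Union compares 9, -5, 3, 6 and picks N1; Management would get -4.
Management's induced payoffs are 9, 3, 5, -4, so Management commits to W. Subgame-perfect outcome: (N3, W) with payoffs (7, 9).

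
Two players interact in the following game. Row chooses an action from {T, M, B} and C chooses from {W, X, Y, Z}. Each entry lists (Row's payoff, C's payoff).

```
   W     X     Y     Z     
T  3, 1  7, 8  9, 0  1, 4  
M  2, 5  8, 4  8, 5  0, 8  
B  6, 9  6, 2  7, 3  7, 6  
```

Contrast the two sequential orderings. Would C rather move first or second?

first

If Row leads: C's best replies are T→X, M→Z, B→W; Row's induced payoffs 7, 0, 6; outcome (T, X), payoffs (7, 8).
If C leads: Row's best replies are W→B, X→M, Y→T, Z→B; C's induced payoffs 9, 4, 0, 6; outcome (B, W), payoffs (6, 9).
C gets 9 moving first and 8 moving second, so C prefers to move first.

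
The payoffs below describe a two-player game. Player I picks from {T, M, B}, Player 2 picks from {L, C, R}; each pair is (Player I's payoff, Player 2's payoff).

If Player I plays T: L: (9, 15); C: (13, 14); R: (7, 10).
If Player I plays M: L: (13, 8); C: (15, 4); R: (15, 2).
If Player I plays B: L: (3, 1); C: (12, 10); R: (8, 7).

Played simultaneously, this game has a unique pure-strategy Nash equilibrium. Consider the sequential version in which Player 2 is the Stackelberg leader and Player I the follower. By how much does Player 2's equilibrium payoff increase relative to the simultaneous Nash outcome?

Backward induction with Player 2 moving first.
- L → Player I plays M (best of 9, 13, 3); Player 2 gets 8.
- C → Player I plays M (best of 13, 15, 12); Player 2 gets 4.
- R → Player I plays M (best of 7, 15, 8); Player 2 gets 2.
Among 8, 4, 2, the best is 8 at L. Subgame-perfect outcome: (M, L) with payoffs (13, 8).
For the simultaneous game, intersect best replies.
Player I's best replies: L→M; C→M; R→M.
Player 2's best replies: T→L; M→L; B→C.
Only (M, L) has each player best-responding; Nash payoffs (13, 8).
Player 2's commitment gain: 8 − 8 = 0.

0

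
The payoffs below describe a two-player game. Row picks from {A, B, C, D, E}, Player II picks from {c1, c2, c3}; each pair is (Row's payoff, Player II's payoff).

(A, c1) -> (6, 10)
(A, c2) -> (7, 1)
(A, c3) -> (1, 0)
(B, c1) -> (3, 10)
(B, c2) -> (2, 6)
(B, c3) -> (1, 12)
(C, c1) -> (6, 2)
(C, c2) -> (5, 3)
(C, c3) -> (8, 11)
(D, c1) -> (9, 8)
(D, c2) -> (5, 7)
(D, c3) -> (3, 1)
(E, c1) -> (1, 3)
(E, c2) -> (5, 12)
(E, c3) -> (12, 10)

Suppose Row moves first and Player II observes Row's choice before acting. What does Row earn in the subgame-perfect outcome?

9

Work backward from Player II's decision.
- A: BR = c1, leader payoff 6.
- B: BR = c3, leader payoff 1.
- C: BR = c3, leader payoff 8.
- D: BR = c1, leader payoff 9.
- E: BR = c2, leader payoff 5.
Row's induced payoffs are 6, 1, 8, 9, 5, so Row commits to D. Subgame-perfect outcome: (D, c1) with payoffs (9, 8).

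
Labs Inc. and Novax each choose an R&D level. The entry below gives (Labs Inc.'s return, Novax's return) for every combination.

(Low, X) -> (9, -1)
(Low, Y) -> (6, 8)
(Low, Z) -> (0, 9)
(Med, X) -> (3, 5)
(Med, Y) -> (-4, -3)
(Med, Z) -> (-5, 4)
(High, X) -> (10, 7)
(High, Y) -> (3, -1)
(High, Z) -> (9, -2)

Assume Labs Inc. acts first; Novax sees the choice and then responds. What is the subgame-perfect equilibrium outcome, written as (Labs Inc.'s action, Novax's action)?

Backward induction with Labs Inc. moving first.
- Low: Novax compares -1, 8, 9 and picks Z; Labs Inc. would get 0.
- Med: Novax compares 5, -3, 4 and picks X; Labs Inc. would get 3.
- High: Novax compares 7, -1, -2 and picks X; Labs Inc. would get 10.
Labs Inc.'s induced payoffs are 0, 3, 10, so Labs Inc. commits to High. Subgame-perfect outcome: (High, X) with payoffs (10, 7).

(High, X)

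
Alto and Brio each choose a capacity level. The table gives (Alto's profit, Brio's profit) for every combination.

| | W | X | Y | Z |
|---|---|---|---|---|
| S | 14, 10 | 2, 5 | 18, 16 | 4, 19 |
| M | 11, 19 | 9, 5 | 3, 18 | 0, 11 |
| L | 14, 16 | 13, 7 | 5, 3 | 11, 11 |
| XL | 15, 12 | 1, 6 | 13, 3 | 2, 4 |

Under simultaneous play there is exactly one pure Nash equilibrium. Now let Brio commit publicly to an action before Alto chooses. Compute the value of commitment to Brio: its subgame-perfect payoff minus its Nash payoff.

4

Work backward from Alto's decision.
- W → Alto plays XL (best of 14, 11, 14, 15); Brio gets 12.
- X → Alto plays L (best of 2, 9, 13, 1); Brio gets 7.
- Y → Alto plays S (best of 18, 3, 5, 13); Brio gets 16.
- Z → Alto plays L (best of 4, 0, 11, 2); Brio gets 11.
Among 12, 7, 16, 11, the best is 16 at Y. Subgame-perfect outcome: (S, Y) with payoffs (18, 16).
For the simultaneous game, intersect best replies.
Alto's best replies: W→XL; X→L; Y→S; Z→L.
Brio's best replies: S→Z; M→W; L→W; XL→W.
The unique mutual best reply is (XL, W), giving (15, 12).
Brio's commitment gain: 16 − 12 = 4.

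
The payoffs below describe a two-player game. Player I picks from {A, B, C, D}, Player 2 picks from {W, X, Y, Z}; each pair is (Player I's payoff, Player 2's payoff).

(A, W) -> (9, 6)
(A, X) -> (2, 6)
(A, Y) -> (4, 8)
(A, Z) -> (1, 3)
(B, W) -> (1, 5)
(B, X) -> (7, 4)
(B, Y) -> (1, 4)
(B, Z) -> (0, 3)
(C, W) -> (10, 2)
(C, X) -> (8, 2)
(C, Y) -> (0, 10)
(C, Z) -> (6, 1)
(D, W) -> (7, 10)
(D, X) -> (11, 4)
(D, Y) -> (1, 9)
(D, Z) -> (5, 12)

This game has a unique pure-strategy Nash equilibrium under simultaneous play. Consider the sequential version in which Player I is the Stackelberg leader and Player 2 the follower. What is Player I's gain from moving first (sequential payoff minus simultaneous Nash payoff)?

Work backward from Player 2's decision.
- A: Player 2 compares 6, 6, 8, 3 and picks Y; Player I would get 4.
- B: Player 2 compares 5, 4, 4, 3 and picks W; Player I would get 1.
- C: Player 2 compares 2, 2, 10, 1 and picks Y; Player I would get 0.
- D: Player 2 compares 10, 4, 9, 12 and picks Z; Player I would get 5.
Maximizing over 4, 1, 0, 5, Player I chooses D. Subgame-perfect outcome: (D, Z) with payoffs (5, 12).
For the simultaneous game, intersect best replies.
Player I's best replies: W→C; X→D; Y→A; Z→C.
Player 2's best replies: A→Y; B→W; C→Y; D→Z.
Only (A, Y) has each player best-responding; Nash payoffs (4, 8).
Player I's commitment gain: 5 − 4 = 1.

1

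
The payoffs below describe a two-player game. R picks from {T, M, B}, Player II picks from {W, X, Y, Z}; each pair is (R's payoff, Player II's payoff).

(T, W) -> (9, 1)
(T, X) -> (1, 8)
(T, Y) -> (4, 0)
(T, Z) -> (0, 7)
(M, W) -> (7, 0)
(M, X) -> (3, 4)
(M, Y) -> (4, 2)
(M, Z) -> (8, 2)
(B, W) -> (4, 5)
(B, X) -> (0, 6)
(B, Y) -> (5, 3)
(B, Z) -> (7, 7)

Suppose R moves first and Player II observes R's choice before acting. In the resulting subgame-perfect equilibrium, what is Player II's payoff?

7

Backward induction with R moving first.
- T → Player II plays X (best of 1, 8, 0, 7); R gets 1.
- M → Player II plays X (best of 0, 4, 2, 2); R gets 3.
- B → Player II plays Z (best of 5, 6, 3, 7); R gets 7.
R's induced payoffs are 1, 3, 7, so R commits to B. Subgame-perfect outcome: (B, Z) with payoffs (7, 7).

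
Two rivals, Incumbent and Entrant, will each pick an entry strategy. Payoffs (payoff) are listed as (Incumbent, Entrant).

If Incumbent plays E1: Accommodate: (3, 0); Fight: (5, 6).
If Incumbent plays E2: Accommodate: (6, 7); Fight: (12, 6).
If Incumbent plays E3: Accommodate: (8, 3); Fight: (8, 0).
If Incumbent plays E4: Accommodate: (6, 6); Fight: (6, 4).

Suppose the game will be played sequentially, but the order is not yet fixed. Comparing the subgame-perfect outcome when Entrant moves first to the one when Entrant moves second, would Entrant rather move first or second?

If Incumbent leads: Entrant's best replies are E1→Fight, E2→Accommodate, E3→Accommodate, E4→Accommodate; Incumbent's induced payoffs 5, 6, 8, 6; outcome (E3, Accommodate), payoffs (8, 3).
If Entrant leads: Incumbent's best replies are Accommodate→E3, Fight→E2; Entrant's induced payoffs 3, 6; outcome (E2, Fight), payoffs (12, 6).
Entrant gets 6 moving first and 3 moving second, so Entrant prefers to move first.

first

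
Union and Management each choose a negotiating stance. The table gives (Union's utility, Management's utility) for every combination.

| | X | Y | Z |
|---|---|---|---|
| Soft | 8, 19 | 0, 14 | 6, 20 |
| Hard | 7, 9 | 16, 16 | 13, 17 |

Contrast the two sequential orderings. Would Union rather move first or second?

If Union leads: Management's best replies are Soft→Z, Hard→Z; Union's induced payoffs 6, 13; outcome (Hard, Z), payoffs (13, 17).
If Management leads: Union's best replies are X→Soft, Y→Hard, Z→Hard; Management's induced payoffs 19, 16, 17; outcome (Soft, X), payoffs (8, 19).
Union gets 13 moving first and 8 moving second, so Union prefers to move first.

first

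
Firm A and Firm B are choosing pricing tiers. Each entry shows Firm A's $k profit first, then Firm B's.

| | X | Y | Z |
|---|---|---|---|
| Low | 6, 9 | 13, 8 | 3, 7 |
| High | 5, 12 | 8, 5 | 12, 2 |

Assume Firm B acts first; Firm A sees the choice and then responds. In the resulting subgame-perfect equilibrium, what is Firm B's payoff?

Work backward from Firm A's decision.
- X: Firm A compares 6, 5 and picks Low; Firm B would get 9.
- Y: Firm A compares 13, 8 and picks Low; Firm B would get 8.
- Z: Firm A compares 3, 12 and picks High; Firm B would get 2.
Firm B's induced payoffs are 9, 8, 2, so Firm B commits to X. Subgame-perfect outcome: (Low, X) with payoffs (6, 9).

9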